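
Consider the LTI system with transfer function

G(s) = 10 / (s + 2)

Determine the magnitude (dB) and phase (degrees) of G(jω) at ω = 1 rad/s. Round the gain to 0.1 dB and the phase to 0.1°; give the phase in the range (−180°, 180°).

13.0 dB, -26.6°

At s = jω = j1:
pole (s+2): 2 + j1 → |·| = √(2²+1²) = √5 ≈ 2.2361, ∠ = arctan(1/2) ≈ 26.57°
|G| = 10 / 2.2361 ≈ 4.4721
Gain = 20 log₁₀(4.4721) ≈ 13.01 dB
∠G = 0.00° − 26.57° = -26.57°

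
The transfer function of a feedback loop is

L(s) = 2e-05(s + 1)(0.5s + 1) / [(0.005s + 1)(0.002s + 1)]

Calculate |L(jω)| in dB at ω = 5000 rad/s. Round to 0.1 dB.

At ω = 5000 rad/s:
zero (1 + j5000·1) = 1 + j5000 → |·| ≈ 5000, ∠ ≈ 89.99°
zero (1 + j5000·0.5) = 1 + j2500 → |·| ≈ 2500, ∠ ≈ 89.98°
pole (1 + j5000·0.005) = 1 + j25 → |·| ≈ 25.02, ∠ ≈ 87.71°
pole (1 + j5000·0.002) = 1 + j10 → |·| ≈ 10.05, ∠ ≈ 84.29°
|L| = 2e-05 · 5000 · 2500 / (25.02 · 10.05) ≈ 0.99423
Gain = 20 log₁₀(0.99423) ≈ -0.05 dB

-0.1 dB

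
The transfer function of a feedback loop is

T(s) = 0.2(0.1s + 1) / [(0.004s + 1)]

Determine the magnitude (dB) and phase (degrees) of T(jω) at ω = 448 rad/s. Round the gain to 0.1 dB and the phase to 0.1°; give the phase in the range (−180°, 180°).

12.8 dB, 27.9°

At ω = 448 rad/s:
zero (1 + j448·0.1) = 1 + j44.8 → |·| ≈ 44.811, ∠ ≈ 88.72°
pole (1 + j448·0.004) = 1 + j1.792 → |·| ≈ 2.0521, ∠ ≈ 60.84°
|T| = 0.2 · 44.811 / (2.0521) ≈ 4.3673
Gain = 20 log₁₀(4.3673) ≈ 12.80 dB
∠T = (88.72°) − (60.84°) = 27.88°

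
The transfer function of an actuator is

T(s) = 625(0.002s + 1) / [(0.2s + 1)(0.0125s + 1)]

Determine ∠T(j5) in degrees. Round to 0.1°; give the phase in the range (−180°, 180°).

-48.0°

At ω = 5 rad/s:
zero (1 + j5·0.002) = 1 + j0.01 → |·| ≈ 1, ∠ ≈ 0.57°
pole (1 + j5·0.2) = 1 + j1 → |·| ≈ 1.4142, ∠ ≈ 45.00°
pole (1 + j5·0.0125) = 1 + j0.0625 → |·| ≈ 1.002, ∠ ≈ 3.58°
∠T = (0.57°) − (45.00° + 3.58°) = -48.01°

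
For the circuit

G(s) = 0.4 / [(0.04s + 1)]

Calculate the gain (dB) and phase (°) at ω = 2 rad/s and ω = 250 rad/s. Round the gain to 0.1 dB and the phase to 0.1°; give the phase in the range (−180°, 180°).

ω = 2: -8.0 dB, -4.6°; ω = 250: -28.0 dB, -84.3°

At ω = 2 rad/s:
pole (1 + j2·0.04) = 1 + j0.08 → |·| ≈ 1.0032, ∠ ≈ 4.57°
|G| = 0.4 · 1 / (1.0032) ≈ 0.39872
Gain = 20 log₁₀(0.39872) ≈ -7.99 dB
∠G = (0°) − (4.57°) = -4.57°

At ω = 250 rad/s:
pole (1 + j250·0.04) = 1 + j10 → |·| ≈ 10.05, ∠ ≈ 84.29°
|G| = 0.4 · 1 / (10.05) ≈ 0.039801
Gain = 20 log₁₀(0.039801) ≈ -28.00 dB
∠G = (0°) − (84.29°) = -84.29°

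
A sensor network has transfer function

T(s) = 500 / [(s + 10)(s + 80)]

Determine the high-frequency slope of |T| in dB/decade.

-40 dB/decade

Each pole contributes −20 dB/decade at high frequency; each zero contributes +20 dB/decade.
Net: 0 zero(s) − 2 pole(s) → -40 dB/decade.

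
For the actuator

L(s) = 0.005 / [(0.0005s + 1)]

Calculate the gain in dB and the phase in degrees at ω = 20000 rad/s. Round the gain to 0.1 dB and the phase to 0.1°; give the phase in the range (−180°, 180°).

-66.1 dB, -84.3°

At ω = 20000 rad/s:
pole (1 + j20000·0.0005) = 1 + j10 → |·| ≈ 10.05, ∠ ≈ 84.29°
|L| = 0.005 · 1 / (10.05) ≈ 0.00049751
Gain = 20 log₁₀(0.00049751) ≈ -66.06 dB
∠L = (0°) − (84.29°) = -84.29°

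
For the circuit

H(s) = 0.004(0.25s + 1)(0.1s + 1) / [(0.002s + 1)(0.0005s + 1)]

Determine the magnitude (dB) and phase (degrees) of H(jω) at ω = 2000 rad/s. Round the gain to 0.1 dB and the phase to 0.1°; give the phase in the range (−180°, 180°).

36.7 dB, 58.6°

At ω = 2000 rad/s:
zero (1 + j2000·0.25) = 1 + j500 → |·| ≈ 500, ∠ ≈ 89.89°
zero (1 + j2000·0.1) = 1 + j200 → |·| ≈ 200, ∠ ≈ 89.71°
pole (1 + j2000·0.002) = 1 + j4 → |·| ≈ 4.1231, ∠ ≈ 75.96°
pole (1 + j2000·0.0005) = 1 + j1 → |·| ≈ 1.4142, ∠ ≈ 45.00°
|H| = 0.004 · 500 · 200 / (4.1231 · 1.4142) ≈ 68.6
Gain = 20 log₁₀(68.6) ≈ 36.73 dB
∠H = (89.89° + 89.71°) − (75.96° + 45.00°) = 58.64°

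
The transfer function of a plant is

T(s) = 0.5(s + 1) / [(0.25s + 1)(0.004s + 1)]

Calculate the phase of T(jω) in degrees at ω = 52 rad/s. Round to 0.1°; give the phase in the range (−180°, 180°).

At ω = 52 rad/s:
zero (1 + j52·1) = 1 + j52 → |·| ≈ 52.01, ∠ ≈ 88.90°
pole (1 + j52·0.25) = 1 + j13 → |·| ≈ 13.038, ∠ ≈ 85.60°
pole (1 + j52·0.004) = 1 + j0.208 → |·| ≈ 1.0214, ∠ ≈ 11.75°
∠T = (88.90°) − (85.60° + 11.75°) = -8.45°

-8.5°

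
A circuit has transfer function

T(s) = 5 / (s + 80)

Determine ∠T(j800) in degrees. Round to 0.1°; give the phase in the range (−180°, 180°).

-84.3°

At s = jω = j800:
pole (s+80): 80 + j800 → |·| = √(80²+800²) = √646400 ≈ 803.99, ∠ = arctan(800/80) ≈ 84.29°
∠T = 0.00° − 84.29° = -84.29°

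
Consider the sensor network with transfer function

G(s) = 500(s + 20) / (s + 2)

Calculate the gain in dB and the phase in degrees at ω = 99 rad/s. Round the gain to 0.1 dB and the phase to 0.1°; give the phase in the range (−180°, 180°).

At s = jω = j99:
zero (s+20): 20 + j99 → |·| = √(20²+99²) = √10201 ≈ 101, ∠ = arctan(99/20) ≈ 78.58°
pole (s+2): 2 + j99 → |·| = √(2²+99²) = √9805 ≈ 99.02, ∠ = arctan(99/2) ≈ 88.84°
|G| = 500 · 101 / 99.02 ≈ 510
Gain = 20 log₁₀(510) ≈ 54.15 dB
∠G = 78.58° − 88.84° = -10.26°

54.2 dB, -10.3°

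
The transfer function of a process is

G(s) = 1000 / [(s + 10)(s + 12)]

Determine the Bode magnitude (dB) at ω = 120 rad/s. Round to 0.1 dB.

At s = jω = j120:
pole (s+10): 10 + j120 → |·| = √(10²+120²) = √14500 ≈ 120.42, ∠ = arctan(120/10) ≈ 85.24°
pole (s+12): 12 + j120 → |·| = √(12²+120²) = √14544 ≈ 120.6, ∠ = arctan(120/12) ≈ 84.29°
|G| = 1000 / 14523 ≈ 0.068856
Gain = 20 log₁₀(0.068856) ≈ -23.24 dB

-23.2 dB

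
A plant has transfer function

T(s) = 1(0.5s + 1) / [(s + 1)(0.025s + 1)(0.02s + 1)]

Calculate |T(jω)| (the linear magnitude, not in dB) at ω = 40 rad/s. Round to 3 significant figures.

At ω = 40 rad/s:
zero (1 + j40·0.5) = 1 + j20 → |·| ≈ 20.025, ∠ ≈ 87.14°
pole (1 + j40·1) = 1 + j40 → |·| ≈ 40.012, ∠ ≈ 88.57°
pole (1 + j40·0.025) = 1 + j1 → |·| ≈ 1.4142, ∠ ≈ 45.00°
pole (1 + j40·0.02) = 1 + j0.8 → |·| ≈ 1.2806, ∠ ≈ 38.66°
|T| = 1 · 20.025 / (40.012 · 1.4142 · 1.2806) ≈ 0.27635

0.276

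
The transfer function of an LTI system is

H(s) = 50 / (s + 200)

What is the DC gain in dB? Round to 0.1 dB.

H(0) = 50 / (200) = 0.25
20 log₁₀(0.25) ≈ -12.04 dB

-12.0 dB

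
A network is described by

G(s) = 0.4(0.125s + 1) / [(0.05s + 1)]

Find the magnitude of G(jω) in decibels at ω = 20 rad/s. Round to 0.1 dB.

-2.4 dB

At ω = 20 rad/s:
zero (1 + j20·0.125) = 1 + j2.5 → |·| ≈ 2.6926, ∠ ≈ 68.20°
pole (1 + j20·0.05) = 1 + j1 → |·| ≈ 1.4142, ∠ ≈ 45.00°
|G| = 0.4 · 2.6926 / (1.4142) ≈ 0.76159
Gain = 20 log₁₀(0.76159) ≈ -2.37 dB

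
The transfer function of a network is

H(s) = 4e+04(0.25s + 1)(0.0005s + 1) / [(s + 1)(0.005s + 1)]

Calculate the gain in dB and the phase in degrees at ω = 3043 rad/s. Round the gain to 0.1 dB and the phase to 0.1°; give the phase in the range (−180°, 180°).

At ω = 3043 rad/s:
zero (1 + j3043·0.25) = 1 + j760.75 → |·| ≈ 760.75, ∠ ≈ 89.92°
zero (1 + j3043·0.0005) = 1 + j1.5215 → |·| ≈ 1.8207, ∠ ≈ 56.69°
pole (1 + j3043·1) = 1 + j3043 → |·| ≈ 3043, ∠ ≈ 89.98°
pole (1 + j3043·0.005) = 1 + j15.215 → |·| ≈ 15.248, ∠ ≈ 86.24°
|H| = 4e+04 · 760.75 · 1.8207 / (3043 · 15.248) ≈ 1194.1
Gain = 20 log₁₀(1194.1) ≈ 61.54 dB
∠H = (89.92° + 56.69°) − (89.98° + 86.24°) = -29.61°

61.5 dB, -29.6°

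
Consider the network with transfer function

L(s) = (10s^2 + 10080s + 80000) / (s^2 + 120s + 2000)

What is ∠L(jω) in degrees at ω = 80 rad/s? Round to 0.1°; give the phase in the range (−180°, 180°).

-25.8°

Substitute s = j80:
Numerator: 10(j80)^2 + 10080(j80) + 80000 = 16000 + j806400
Denominator: (j80)^2 + 120(j80) + 2000 = -4400 + j9600
|N| = √(16000² + 806400²) ≈ 8.0656e+05, ∠N ≈ 88.86°
|D| = √(4400² + 9600²) ≈ 10560, ∠D ≈ 114.62°
∠L = 88.86° − 114.62° = -25.76°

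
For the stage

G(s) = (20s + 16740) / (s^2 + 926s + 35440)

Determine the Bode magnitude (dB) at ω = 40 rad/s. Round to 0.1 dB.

-9.5 dB

Substitute s = j40:
Numerator: 20(j40) + 16740 = 16740 + j800
Denominator: (j40)^2 + 926(j40) + 35440 = 33840 + j37040
|N| = √(16740² + 800²) ≈ 16759, ∠N ≈ 2.74°
|D| = √(33840² + 37040²) ≈ 50171, ∠D ≈ 47.58°
|G| = 16759 / 50171 ≈ 0.33404
Gain = 20 log₁₀(0.33404) ≈ -9.52 dB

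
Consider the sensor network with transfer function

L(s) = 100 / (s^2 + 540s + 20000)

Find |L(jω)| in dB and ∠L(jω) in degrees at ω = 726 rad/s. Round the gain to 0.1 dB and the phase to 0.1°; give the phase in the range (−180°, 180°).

Substitute s = j726:
Numerator: 100 = 100 + j0
Denominator: (j726)^2 + 540(j726) + 20000 = -507076 + j392040
|N| = √(100² + 0²) ≈ 100, ∠N ≈ 0.00°
|D| = √(507076² + 392040²) ≈ 6.4095e+05, ∠D ≈ 142.29°
|L| = 100 / 6.4095e+05 ≈ 0.00015602
Gain = 20 log₁₀(0.00015602) ≈ -76.14 dB
∠L = 0.00° − 142.29° = -142.29°

-76.1 dB, -142.3°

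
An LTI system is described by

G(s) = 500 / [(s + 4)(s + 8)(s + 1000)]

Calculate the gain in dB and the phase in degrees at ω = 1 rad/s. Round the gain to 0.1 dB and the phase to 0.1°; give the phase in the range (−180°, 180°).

-36.5 dB, -21.2°

At s = jω = j1:
pole (s+4): 4 + j1 → |·| = √(4²+1²) = √17 ≈ 4.1231, ∠ = arctan(1/4) ≈ 14.04°
pole (s+8): 8 + j1 → |·| = √(8²+1²) = √65 ≈ 8.0623, ∠ = arctan(1/8) ≈ 7.13°
pole (s+1000): 1000 + j1 → |·| = √(1000²+1²) = √1000001 ≈ 1000, ∠ = arctan(1/1000) ≈ 0.06°
|G| = 500 / 33242 ≈ 0.015041
Gain = 20 log₁₀(0.015041) ≈ -36.45 dB
∠G = 0.00° − 21.23° = -21.23°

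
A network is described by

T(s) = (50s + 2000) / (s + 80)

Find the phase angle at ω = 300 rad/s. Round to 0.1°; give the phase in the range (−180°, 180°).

7.3°

Substitute s = j300:
Numerator: 50(j300) + 2000 = 2000 + j15000
Denominator: (j300) + 80 = 80 + j300
|N| = √(2000² + 15000²) ≈ 15133, ∠N ≈ 82.41°
|D| = √(80² + 300²) ≈ 310.48, ∠D ≈ 75.07°
∠T = 82.41° − 75.07° = 7.34°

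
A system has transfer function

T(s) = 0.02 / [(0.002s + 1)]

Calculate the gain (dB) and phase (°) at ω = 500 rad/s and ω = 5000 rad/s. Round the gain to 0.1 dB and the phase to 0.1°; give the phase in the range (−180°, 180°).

ω = 500: -37.0 dB, -45.0°; ω = 5000: -54.0 dB, -84.3°

At ω = 500 rad/s:
pole (1 + j500·0.002) = 1 + j1 → |·| ≈ 1.4142, ∠ ≈ 45.00°
|T| = 0.02 · 1 / (1.4142) ≈ 0.014142
Gain = 20 log₁₀(0.014142) ≈ -36.99 dB
∠T = (0°) − (45.00°) = -45.00°

At ω = 5000 rad/s:
pole (1 + j5000·0.002) = 1 + j10 → |·| ≈ 10.05, ∠ ≈ 84.29°
|T| = 0.02 · 1 / (10.05) ≈ 0.00199
Gain = 20 log₁₀(0.00199) ≈ -54.02 dB
∠T = (0°) − (84.29°) = -84.29°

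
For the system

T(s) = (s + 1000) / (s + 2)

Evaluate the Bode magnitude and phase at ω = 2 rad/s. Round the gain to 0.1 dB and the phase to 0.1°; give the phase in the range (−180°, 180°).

At s = jω = j2:
zero (s+1000): 1000 + j2 → |·| = √(1000²+2²) = √1000004 ≈ 1000, ∠ = arctan(2/1000) ≈ 0.11°
pole (s+2): 2 + j2 → |·| = √(2²+2²) = √8 ≈ 2.8284, ∠ = arctan(2/2) ≈ 45.00°
|T| = 1 · 1000 / 2.8284 ≈ 353.56
Gain = 20 log₁₀(353.56) ≈ 50.97 dB
∠T = 0.11° − 45.00° = -44.89°

51.0 dB, -44.9°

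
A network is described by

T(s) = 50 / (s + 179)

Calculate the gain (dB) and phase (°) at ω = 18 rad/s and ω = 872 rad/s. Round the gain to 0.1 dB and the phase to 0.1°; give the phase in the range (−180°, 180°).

Substitute s = j18:
Numerator: 50 = 50 + j0
Denominator: (j18) + 179 = 179 + j18
|N| = √(50² + 0²) ≈ 50, ∠N ≈ 0.00°
|D| = √(179² + 18²) ≈ 179.9, ∠D ≈ 5.74°
|T| = 50 / 179.9 ≈ 0.27793
Gain = 20 log₁₀(0.27793) ≈ -11.12 dB
∠T = 0.00° − 5.74° = -5.74°

Substitute s = j872:
Numerator: 50 = 50 + j0
Denominator: (j872) + 179 = 179 + j872
|N| = √(50² + 0²) ≈ 50, ∠N ≈ 0.00°
|D| = √(179² + 872²) ≈ 890.18, ∠D ≈ 78.40°
|T| = 50 / 890.18 ≈ 0.056168
Gain = 20 log₁₀(0.056168) ≈ -25.01 dB
∠T = 0.00° − 78.40° = -78.40°

ω = 18: -11.1 dB, -5.7°; ω = 872: -25.0 dB, -78.4°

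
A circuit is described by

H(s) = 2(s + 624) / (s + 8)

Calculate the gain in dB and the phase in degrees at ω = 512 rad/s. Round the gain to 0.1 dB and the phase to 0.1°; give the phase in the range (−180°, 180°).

10.0 dB, -49.7°

At s = jω = j512:
zero (s+624): 624 + j512 → |·| = √(624²+512²) = √651520 ≈ 807.17, ∠ = arctan(512/624) ≈ 39.37°
pole (s+8): 8 + j512 → |·| = √(8²+512²) = √262208 ≈ 512.06, ∠ = arctan(512/8) ≈ 89.10°
|H| = 2 · 807.17 / 512.06 ≈ 3.1526
Gain = 20 log₁₀(3.1526) ≈ 9.97 dB
∠H = 39.37° − 89.10° = -49.73°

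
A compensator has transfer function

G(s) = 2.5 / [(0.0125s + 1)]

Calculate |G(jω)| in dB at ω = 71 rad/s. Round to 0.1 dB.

5.4 dB

At ω = 71 rad/s:
pole (1 + j71·0.0125) = 1 + j0.8875 → |·| ≈ 1.337, ∠ ≈ 41.59°
|G| = 2.5 · 1 / (1.337) ≈ 1.8699
Gain = 20 log₁₀(1.8699) ≈ 5.44 dB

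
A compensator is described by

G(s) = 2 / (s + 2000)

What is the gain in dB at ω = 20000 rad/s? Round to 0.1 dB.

-80.0 dB

Substitute s = j20000:
Numerator: 2 = 2 + j0
Denominator: (j20000) + 2000 = 2000 + j20000
|N| = √(2² + 0²) ≈ 2, ∠N ≈ 0.00°
|D| = √(2000² + 20000²) ≈ 20100, ∠D ≈ 84.29°
|G| = 2 / 20100 ≈ 9.9502e-05
Gain = 20 log₁₀(9.9502e-05) ≈ -80.04 dB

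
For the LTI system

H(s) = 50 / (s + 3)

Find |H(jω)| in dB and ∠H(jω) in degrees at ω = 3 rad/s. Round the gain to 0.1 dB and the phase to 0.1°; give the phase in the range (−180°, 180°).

At s = jω = j3:
pole (s+3): 3 + j3 → |·| = √(3²+3²) = √18 ≈ 4.2426, ∠ = arctan(3/3) ≈ 45.00°
|H| = 50 / 4.2426 ≈ 11.785
Gain = 20 log₁₀(11.785) ≈ 21.43 dB
∠H = 0.00° − 45.00° = -45.00°

21.4 dB, -45.0°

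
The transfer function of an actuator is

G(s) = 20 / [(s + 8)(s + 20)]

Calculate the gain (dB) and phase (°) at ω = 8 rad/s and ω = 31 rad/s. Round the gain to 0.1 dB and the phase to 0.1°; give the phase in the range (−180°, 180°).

ω = 8: -21.7 dB, -66.8°; ω = 31: -35.4 dB, -132.7°

At s = jω = j8:
pole (s+8): 8 + j8 → |·| = √(8²+8²) = √128 ≈ 11.314, ∠ = arctan(8/8) ≈ 45.00°
pole (s+20): 20 + j8 → |·| = √(20²+8²) = √464 ≈ 21.541, ∠ = arctan(8/20) ≈ 21.80°
|G| = 20 / 243.71 ≈ 0.082065
Gain = 20 log₁₀(0.082065) ≈ -21.72 dB
∠G = 0.00° − 66.80° = -66.80°

At s = jω = j31:
pole (s+8): 8 + j31 → |·| = √(8²+31²) = √1025 ≈ 32.016, ∠ = arctan(31/8) ≈ 75.53°
pole (s+20): 20 + j31 → |·| = √(20²+31²) = √1361 ≈ 36.892, ∠ = arctan(31/20) ≈ 57.17°
|G| = 20 / 1181.1 ≈ 0.016933
Gain = 20 log₁₀(0.016933) ≈ -35.43 dB
∠G = 0.00° − 132.70° = -132.70°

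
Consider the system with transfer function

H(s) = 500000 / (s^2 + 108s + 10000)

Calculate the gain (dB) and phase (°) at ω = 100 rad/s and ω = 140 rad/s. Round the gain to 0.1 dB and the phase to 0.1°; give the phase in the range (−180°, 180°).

ω = 100: 33.3 dB, -90.0°; ω = 140: 28.9 dB, -122.4°

At s = jω = j100:
quadratic: (j100)² + 108·j100 + 10000 = 0 + j10800 → |·| ≈ 10800, ∠ ≈ 90.00°
|H| = 500000 / 10800 ≈ 46.296
Gain = 20 log₁₀(46.296) ≈ 33.31 dB
∠H = 0.00° − 90.00° = -90.00°

At s = jω = j140:
quadratic: (j140)² + 108·j140 + 10000 = -9600 + j15120 → |·| ≈ 17910, ∠ ≈ 122.41°
|H| = 500000 / 17910 ≈ 27.917
Gain = 20 log₁₀(27.917) ≈ 28.92 dB
∠H = 0.00° − 122.41° = -122.41°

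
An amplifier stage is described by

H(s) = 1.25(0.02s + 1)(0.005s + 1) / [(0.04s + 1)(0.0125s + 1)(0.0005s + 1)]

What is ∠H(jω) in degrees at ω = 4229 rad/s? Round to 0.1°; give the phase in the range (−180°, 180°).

-66.7°

At ω = 4229 rad/s:
zero (1 + j4229·0.02) = 1 + j84.58 → |·| ≈ 84.586, ∠ ≈ 89.32°
zero (1 + j4229·0.005) = 1 + j21.145 → |·| ≈ 21.169, ∠ ≈ 87.29°
pole (1 + j4229·0.04) = 1 + j169.16 → |·| ≈ 169.16, ∠ ≈ 89.66°
pole (1 + j4229·0.0125) = 1 + j52.8625 → |·| ≈ 52.872, ∠ ≈ 88.92°
pole (1 + j4229·0.0005) = 1 + j2.1145 → |·| ≈ 2.339, ∠ ≈ 64.69°
∠H = (89.32° + 87.29°) − (89.66° + 88.92° + 64.69°) = -66.66°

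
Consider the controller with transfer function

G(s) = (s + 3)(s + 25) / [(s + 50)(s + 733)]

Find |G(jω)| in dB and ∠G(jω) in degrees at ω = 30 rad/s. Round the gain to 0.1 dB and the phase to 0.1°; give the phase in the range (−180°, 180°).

-31.2 dB, 101.2°

At s = jω = j30:
zero (s+3): 3 + j30 → |·| = √(3²+30²) = √909 ≈ 30.15, ∠ = arctan(30/3) ≈ 84.29°
zero (s+25): 25 + j30 → |·| = √(25²+30²) = √1525 ≈ 39.051, ∠ = arctan(30/25) ≈ 50.19°
pole (s+50): 50 + j30 → |·| = √(50²+30²) = √3400 ≈ 58.31, ∠ = arctan(30/50) ≈ 30.96°
pole (s+733): 733 + j30 → |·| = √(733²+30²) = √538189 ≈ 733.61, ∠ = arctan(30/733) ≈ 2.34°
|G| = 1 · 1177.4 / 42777 ≈ 0.027524
Gain = 20 log₁₀(0.027524) ≈ -31.21 dB
∠G = 134.48° − 33.30° = 101.18°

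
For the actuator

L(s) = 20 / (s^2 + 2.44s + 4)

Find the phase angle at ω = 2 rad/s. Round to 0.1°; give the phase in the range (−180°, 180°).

-90.0°

At s = jω = j2:
quadratic: (j2)² + 2.44·j2 + 4 = 0 + j4.88 → |·| ≈ 4.88, ∠ ≈ 90.00°
∠L = 0.00° − 90.00° = -90.00°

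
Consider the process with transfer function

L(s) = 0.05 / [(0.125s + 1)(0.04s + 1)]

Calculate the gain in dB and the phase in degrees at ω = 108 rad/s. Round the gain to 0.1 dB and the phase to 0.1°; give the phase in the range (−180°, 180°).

At ω = 108 rad/s:
pole (1 + j108·0.125) = 1 + j13.5 → |·| ≈ 13.537, ∠ ≈ 85.76°
pole (1 + j108·0.04) = 1 + j4.32 → |·| ≈ 4.4342, ∠ ≈ 76.97°
|L| = 0.05 · 1 / (13.537 · 4.4342) ≈ 0.00083298
Gain = 20 log₁₀(0.00083298) ≈ -61.59 dB
∠L = (0°) − (85.76° + 76.97°) = -162.73°

-61.6 dB, -162.7°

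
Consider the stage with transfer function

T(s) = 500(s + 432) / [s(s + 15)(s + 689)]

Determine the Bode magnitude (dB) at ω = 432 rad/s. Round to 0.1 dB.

-53.9 dB

At s = jω = j432:
zero (s+432): 432 + j432 → |·| = √(432²+432²) = √373248 ≈ 610.94, ∠ = arctan(432/432) ≈ 45.00°
pole (s+15): 15 + j432 → |·| = √(15²+432²) = √186849 ≈ 432.26, ∠ = arctan(432/15) ≈ 88.01°
pole (s+689): 689 + j432 → |·| = √(689²+432²) = √661345 ≈ 813.23, ∠ = arctan(432/689) ≈ 32.09°
pole at origin: |s| = 432, ∠ = 90.00° (in denominator)
|T| = 500 · 610.94 / 1.5186e+08 ≈ 0.0020115
Gain = 20 log₁₀(0.0020115) ≈ -53.93 dB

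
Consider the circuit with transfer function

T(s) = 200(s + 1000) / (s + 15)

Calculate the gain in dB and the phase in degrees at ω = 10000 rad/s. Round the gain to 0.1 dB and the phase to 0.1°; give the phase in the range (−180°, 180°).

46.1 dB, -5.6°

At s = jω = j10000:
zero (s+1000): 1000 + j10000 → |·| = √(1000²+10000²) = √101000000 ≈ 10050, ∠ = arctan(10000/1000) ≈ 84.29°
pole (s+15): 15 + j10000 → |·| = √(15²+10000²) = √100000225 ≈ 10000, ∠ = arctan(10000/15) ≈ 89.91°
|T| = 200 · 10050 / 10000 ≈ 201
Gain = 20 log₁₀(201) ≈ 46.06 dB
∠T = 84.29° − 89.91° = -5.62°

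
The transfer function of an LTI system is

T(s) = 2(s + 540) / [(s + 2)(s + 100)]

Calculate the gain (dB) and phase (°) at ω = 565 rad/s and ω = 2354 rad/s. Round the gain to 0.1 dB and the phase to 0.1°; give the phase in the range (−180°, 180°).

At s = jω = j565:
zero (s+540): 540 + j565 → |·| = √(540²+565²) = √610825 ≈ 781.55, ∠ = arctan(565/540) ≈ 46.30°
pole (s+2): 2 + j565 → |·| = √(2²+565²) = √319229 ≈ 565, ∠ = arctan(565/2) ≈ 89.80°
pole (s+100): 100 + j565 → |·| = √(100²+565²) = √329225 ≈ 573.78, ∠ = arctan(565/100) ≈ 79.96°
|T| = 2 · 781.55 / 3.2419e+05 ≈ 0.0048216
Gain = 20 log₁₀(0.0048216) ≈ -46.34 dB
∠T = 46.30° − 169.76° = -123.46°

At s = jω = j2354:
zero (s+540): 540 + j2354 → |·| = √(540²+2354²) = √5832916 ≈ 2415.1, ∠ = arctan(2354/540) ≈ 77.08°
pole (s+2): 2 + j2354 → |·| = √(2²+2354²) = √5541320 ≈ 2354, ∠ = arctan(2354/2) ≈ 89.95°
pole (s+100): 100 + j2354 → |·| = √(100²+2354²) = √5551316 ≈ 2356.1, ∠ = arctan(2354/100) ≈ 87.57°
|T| = 2 · 2415.1 / 5.5463e+06 ≈ 0.00087089
Gain = 20 log₁₀(0.00087089) ≈ -61.20 dB
∠T = 77.08° − 177.52° = -100.44°

ω = 565: -46.3 dB, -123.5°; ω = 2354: -61.2 dB, -100.4°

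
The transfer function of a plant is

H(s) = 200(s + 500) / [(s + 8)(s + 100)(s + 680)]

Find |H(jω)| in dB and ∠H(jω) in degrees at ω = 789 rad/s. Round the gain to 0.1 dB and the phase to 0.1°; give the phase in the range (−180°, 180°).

At s = jω = j789:
zero (s+500): 500 + j789 → |·| = √(500²+789²) = √872521 ≈ 934.09, ∠ = arctan(789/500) ≈ 57.64°
pole (s+8): 8 + j789 → |·| = √(8²+789²) = √622585 ≈ 789.04, ∠ = arctan(789/8) ≈ 89.42°
pole (s+100): 100 + j789 → |·| = √(100²+789²) = √632521 ≈ 795.31, ∠ = arctan(789/100) ≈ 82.78°
pole (s+680): 680 + j789 → |·| = √(680²+789²) = √1084921 ≈ 1041.6, ∠ = arctan(789/680) ≈ 49.24°
|H| = 200 · 934.09 / 6.5364e+08 ≈ 0.00028581
Gain = 20 log₁₀(0.00028581) ≈ -70.88 dB
∠H = 57.64° − 221.44° = -163.80°

-70.9 dB, -163.8°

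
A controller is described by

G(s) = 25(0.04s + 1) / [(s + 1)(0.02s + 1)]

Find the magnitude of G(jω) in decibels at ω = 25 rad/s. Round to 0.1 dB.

At ω = 25 rad/s:
zero (1 + j25·0.04) = 1 + j1 → |·| ≈ 1.4142, ∠ ≈ 45.00°
pole (1 + j25·1) = 1 + j25 → |·| ≈ 25.02, ∠ ≈ 87.71°
pole (1 + j25·0.02) = 1 + j0.5 → |·| ≈ 1.118, ∠ ≈ 26.57°
|G| = 25 · 1.4142 / (25.02 · 1.118) ≈ 1.2639
Gain = 20 log₁₀(1.2639) ≈ 2.03 dB

2.0 dB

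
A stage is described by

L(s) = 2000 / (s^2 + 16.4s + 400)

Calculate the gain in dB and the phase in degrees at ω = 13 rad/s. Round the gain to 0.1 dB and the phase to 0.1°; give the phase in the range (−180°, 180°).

16.1 dB, -42.7°

At s = jω = j13:
quadratic: (j13)² + 16.4·j13 + 400 = 231 + j213.2 → |·| ≈ 314.35, ∠ ≈ 42.71°
|L| = 2000 / 314.35 ≈ 6.3623
Gain = 20 log₁₀(6.3623) ≈ 16.07 dB
∠L = 0.00° − 42.71° = -42.71°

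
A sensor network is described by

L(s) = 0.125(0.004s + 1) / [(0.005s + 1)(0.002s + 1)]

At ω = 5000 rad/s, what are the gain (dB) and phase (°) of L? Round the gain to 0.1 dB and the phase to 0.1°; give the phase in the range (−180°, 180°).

-40.0 dB, -84.9°

At ω = 5000 rad/s:
zero (1 + j5000·0.004) = 1 + j20 → |·| ≈ 20.025, ∠ ≈ 87.14°
pole (1 + j5000·0.005) = 1 + j25 → |·| ≈ 25.02, ∠ ≈ 87.71°
pole (1 + j5000·0.002) = 1 + j10 → |·| ≈ 10.05, ∠ ≈ 84.29°
|L| = 0.125 · 20.025 / (25.02 · 10.05) ≈ 0.0099547
Gain = 20 log₁₀(0.0099547) ≈ -40.04 dB
∠L = (87.14°) − (87.71° + 84.29°) = -84.86°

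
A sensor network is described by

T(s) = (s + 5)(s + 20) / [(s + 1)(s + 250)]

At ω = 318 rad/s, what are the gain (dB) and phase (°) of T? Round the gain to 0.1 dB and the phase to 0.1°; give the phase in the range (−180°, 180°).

At s = jω = j318:
zero (s+5): 5 + j318 → |·| = √(5²+318²) = √101149 ≈ 318.04, ∠ = arctan(318/5) ≈ 89.10°
zero (s+20): 20 + j318 → |·| = √(20²+318²) = √101524 ≈ 318.63, ∠ = arctan(318/20) ≈ 86.40°
pole (s+1): 1 + j318 → |·| = √(1²+318²) = √101125 ≈ 318, ∠ = arctan(318/1) ≈ 89.82°
pole (s+250): 250 + j318 → |·| = √(250²+318²) = √163624 ≈ 404.5, ∠ = arctan(318/250) ≈ 51.83°
|T| = 1 · 1.0134e+05 / 1.2863e+05 ≈ 0.78784
Gain = 20 log₁₀(0.78784) ≈ -2.07 dB
∠T = 175.50° − 141.65° = 33.85°

-2.1 dB, 33.9°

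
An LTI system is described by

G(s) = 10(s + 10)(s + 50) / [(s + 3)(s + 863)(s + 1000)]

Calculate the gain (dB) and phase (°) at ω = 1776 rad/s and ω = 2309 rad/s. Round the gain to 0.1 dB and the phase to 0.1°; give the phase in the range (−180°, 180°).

ω = 1776: -47.1 dB, -36.5°; ω = 2309: -48.6 dB, -47.5°

At s = jω = j1776:
zero (s+10): 10 + j1776 → |·| = √(10²+1776²) = √3154276 ≈ 1776, ∠ = arctan(1776/10) ≈ 89.68°
zero (s+50): 50 + j1776 → |·| = √(50²+1776²) = √3156676 ≈ 1776.7, ∠ = arctan(1776/50) ≈ 88.39°
pole (s+3): 3 + j1776 → |·| = √(3²+1776²) = √3154185 ≈ 1776, ∠ = arctan(1776/3) ≈ 89.90°
pole (s+863): 863 + j1776 → |·| = √(863²+1776²) = √3898945 ≈ 1974.6, ∠ = arctan(1776/863) ≈ 64.08°
pole (s+1000): 1000 + j1776 → |·| = √(1000²+1776²) = √4154176 ≈ 2038.2, ∠ = arctan(1776/1000) ≈ 60.62°
|G| = 10 · 3.1554e+06 / 7.1477e+09 ≈ 0.0044146
Gain = 20 log₁₀(0.0044146) ≈ -47.10 dB
∠G = 178.07° − 214.60° = -36.53°

At s = jω = j2309:
zero (s+10): 10 + j2309 → |·| = √(10²+2309²) = √5331581 ≈ 2309, ∠ = arctan(2309/10) ≈ 89.75°
zero (s+50): 50 + j2309 → |·| = √(50²+2309²) = √5333981 ≈ 2309.5, ∠ = arctan(2309/50) ≈ 88.76°
pole (s+3): 3 + j2309 → |·| = √(3²+2309²) = √5331490 ≈ 2309, ∠ = arctan(2309/3) ≈ 89.93°
pole (s+863): 863 + j2309 → |·| = √(863²+2309²) = √6076250 ≈ 2465, ∠ = arctan(2309/863) ≈ 69.51°
pole (s+1000): 1000 + j2309 → |·| = √(1000²+2309²) = √6331481 ≈ 2516.2, ∠ = arctan(2309/1000) ≈ 66.58°
|G| = 10 · 5.3326e+06 / 1.4321e+10 ≈ 0.0037236
Gain = 20 log₁₀(0.0037236) ≈ -48.58 dB
∠G = 178.51° − 226.02° = -47.51°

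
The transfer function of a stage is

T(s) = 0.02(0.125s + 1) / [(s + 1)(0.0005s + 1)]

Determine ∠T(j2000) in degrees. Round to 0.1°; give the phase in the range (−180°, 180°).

At ω = 2000 rad/s:
zero (1 + j2000·0.125) = 1 + j250 → |·| ≈ 250, ∠ ≈ 89.77°
pole (1 + j2000·1) = 1 + j2000 → |·| ≈ 2000, ∠ ≈ 89.97°
pole (1 + j2000·0.0005) = 1 + j1 → |·| ≈ 1.4142, ∠ ≈ 45.00°
∠T = (89.77°) − (89.97° + 45.00°) = -45.20°

-45.2°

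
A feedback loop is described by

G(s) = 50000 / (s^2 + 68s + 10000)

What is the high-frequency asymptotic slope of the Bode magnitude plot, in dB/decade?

-40 dB/decade

Each pole contributes −20 dB/decade at high frequency; each zero contributes +20 dB/decade.
Net: 0 zero(s) − 2 pole(s) → -40 dB/decade.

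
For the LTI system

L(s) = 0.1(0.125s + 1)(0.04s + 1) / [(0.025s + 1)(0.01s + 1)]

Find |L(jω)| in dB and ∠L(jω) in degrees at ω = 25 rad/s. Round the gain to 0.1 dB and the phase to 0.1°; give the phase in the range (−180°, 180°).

-8.4 dB, 71.2°

At ω = 25 rad/s:
zero (1 + j25·0.125) = 1 + j3.125 → |·| ≈ 3.2811, ∠ ≈ 72.26°
zero (1 + j25·0.04) = 1 + j1 → |·| ≈ 1.4142, ∠ ≈ 45.00°
pole (1 + j25·0.025) = 1 + j0.625 → |·| ≈ 1.1792, ∠ ≈ 32.01°
pole (1 + j25·0.01) = 1 + j0.25 → |·| ≈ 1.0308, ∠ ≈ 14.04°
|L| = 0.1 · 3.2811 · 1.4142 / (1.1792 · 1.0308) ≈ 0.38174
Gain = 20 log₁₀(0.38174) ≈ -8.36 dB
∠L = (72.26° + 45.00°) − (32.01° + 14.04°) = 71.21°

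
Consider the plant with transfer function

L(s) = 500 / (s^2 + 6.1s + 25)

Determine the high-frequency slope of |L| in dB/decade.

-40 dB/decade

Each pole contributes −20 dB/decade at high frequency; each zero contributes +20 dB/decade.
Net: 0 zero(s) − 2 pole(s) → -40 dB/decade.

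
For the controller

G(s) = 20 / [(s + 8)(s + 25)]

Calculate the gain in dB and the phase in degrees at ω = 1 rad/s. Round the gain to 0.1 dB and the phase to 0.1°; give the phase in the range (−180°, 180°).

-20.1 dB, -9.4°

At s = jω = j1:
pole (s+8): 8 + j1 → |·| = √(8²+1²) = √65 ≈ 8.0623, ∠ = arctan(1/8) ≈ 7.13°
pole (s+25): 25 + j1 → |·| = √(25²+1²) = √626 ≈ 25.02, ∠ = arctan(1/25) ≈ 2.29°
|G| = 20 / 201.72 ≈ 0.099147
Gain = 20 log₁₀(0.099147) ≈ -20.07 dB
∠G = 0.00° − 9.42° = -9.42°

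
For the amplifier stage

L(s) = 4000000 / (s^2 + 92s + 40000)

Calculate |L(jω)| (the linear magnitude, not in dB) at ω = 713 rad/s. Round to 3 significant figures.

8.46

At s = jω = j713:
quadratic: (j713)² + 92·j713 + 40000 = -468369 + j65596 → |·| ≈ 4.7294e+05, ∠ ≈ 172.03°
|L| = 4000000 / 4.7294e+05 ≈ 8.4577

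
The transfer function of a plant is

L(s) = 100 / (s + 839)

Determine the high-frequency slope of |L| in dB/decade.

-20 dB/decade

Each pole contributes −20 dB/decade at high frequency; each zero contributes +20 dB/decade.
Net: 0 zero(s) − 1 pole(s) → -20 dB/decade.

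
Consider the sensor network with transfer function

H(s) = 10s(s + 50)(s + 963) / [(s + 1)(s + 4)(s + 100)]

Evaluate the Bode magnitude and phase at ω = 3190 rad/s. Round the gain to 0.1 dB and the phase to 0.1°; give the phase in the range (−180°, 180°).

20.4 dB, -15.8°

At s = jω = j3190:
zero (s+50): 50 + j3190 → |·| = √(50²+3190²) = √10178600 ≈ 3190.4, ∠ = arctan(3190/50) ≈ 89.10°
zero (s+963): 963 + j3190 → |·| = √(963²+3190²) = √11103469 ≈ 3332.2, ∠ = arctan(3190/963) ≈ 73.20°
zero at origin: s = j3190 → |·| = 3190, ∠ = 90.00°
pole (s+1): 1 + j3190 → |·| = √(1²+3190²) = √10176101 ≈ 3190, ∠ = arctan(3190/1) ≈ 89.98°
pole (s+4): 4 + j3190 → |·| = √(4²+3190²) = √10176116 ≈ 3190, ∠ = arctan(3190/4) ≈ 89.93°
pole (s+100): 100 + j3190 → |·| = √(100²+3190²) = √10186100 ≈ 3191.6, ∠ = arctan(3190/100) ≈ 88.20°
|H| = 10 · 3.3913e+10 / 3.2478e+10 ≈ 10.442
Gain = 20 log₁₀(10.442) ≈ 20.38 dB
∠H = 252.30° − 268.11° = -15.81°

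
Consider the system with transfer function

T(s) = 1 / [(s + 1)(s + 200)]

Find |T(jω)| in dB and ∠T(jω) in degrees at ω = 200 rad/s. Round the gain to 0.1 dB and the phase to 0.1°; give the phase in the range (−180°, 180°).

At s = jω = j200:
pole (s+1): 1 + j200 → |·| = √(1²+200²) = √40001 ≈ 200, ∠ = arctan(200/1) ≈ 89.71°
pole (s+200): 200 + j200 → |·| = √(200²+200²) = √80000 ≈ 282.84, ∠ = arctan(200/200) ≈ 45.00°
|T| = 1 / 56568 ≈ 1.7678e-05
Gain = 20 log₁₀(1.7678e-05) ≈ -95.05 dB
∠T = 0.00° − 134.71° = -134.71°

-95.1 dB, -134.7°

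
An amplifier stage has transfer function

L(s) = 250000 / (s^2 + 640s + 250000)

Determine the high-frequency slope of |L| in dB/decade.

Each pole contributes −20 dB/decade at high frequency; each zero contributes +20 dB/decade.
Net: 0 zero(s) − 2 pole(s) → -40 dB/decade.

-40 dB/decade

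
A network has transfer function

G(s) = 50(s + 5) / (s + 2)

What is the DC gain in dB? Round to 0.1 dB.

41.9 dB

G(0) = 50·5 / (2) = 125
20 log₁₀(125) ≈ 41.94 dB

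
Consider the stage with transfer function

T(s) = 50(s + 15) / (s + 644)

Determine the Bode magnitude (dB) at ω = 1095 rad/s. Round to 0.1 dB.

32.7 dB

At s = jω = j1095:
zero (s+15): 15 + j1095 → |·| = √(15²+1095²) = √1199250 ≈ 1095.1, ∠ = arctan(1095/15) ≈ 89.22°
pole (s+644): 644 + j1095 → |·| = √(644²+1095²) = √1613761 ≈ 1270.3, ∠ = arctan(1095/644) ≈ 59.54°
|T| = 50 · 1095.1 / 1270.3 ≈ 43.104
Gain = 20 log₁₀(43.104) ≈ 32.69 dB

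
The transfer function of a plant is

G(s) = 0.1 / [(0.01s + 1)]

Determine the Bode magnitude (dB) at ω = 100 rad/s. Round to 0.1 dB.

At ω = 100 rad/s:
pole (1 + j100·0.01) = 1 + j1 → |·| ≈ 1.4142, ∠ ≈ 45.00°
|G| = 0.1 · 1 / (1.4142) ≈ 0.070711
Gain = 20 log₁₀(0.070711) ≈ -23.01 dB

-23.0 dB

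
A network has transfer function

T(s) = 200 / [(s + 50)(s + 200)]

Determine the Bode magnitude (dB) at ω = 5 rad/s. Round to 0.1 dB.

At s = jω = j5:
pole (s+50): 50 + j5 → |·| = √(50²+5²) = √2525 ≈ 50.249, ∠ = arctan(5/50) ≈ 5.71°
pole (s+200): 200 + j5 → |·| = √(200²+5²) = √40025 ≈ 200.06, ∠ = arctan(5/200) ≈ 1.43°
|T| = 200 / 10053 ≈ 0.019895
Gain = 20 log₁₀(0.019895) ≈ -34.03 dB

-34.0 dB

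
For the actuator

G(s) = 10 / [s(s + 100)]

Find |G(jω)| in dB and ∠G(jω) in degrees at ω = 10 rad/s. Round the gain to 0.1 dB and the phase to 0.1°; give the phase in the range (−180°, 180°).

At s = jω = j10:
pole (s+100): 100 + j10 → |·| = √(100²+10²) = √10100 ≈ 100.5, ∠ = arctan(10/100) ≈ 5.71°
pole at origin: |s| = 10, ∠ = 90.00° (in denominator)
|G| = 10 / 1005 ≈ 0.0099502
Gain = 20 log₁₀(0.0099502) ≈ -40.04 dB
∠G = 0.00° − 95.71° = -95.71°

-40.0 dB, -95.7°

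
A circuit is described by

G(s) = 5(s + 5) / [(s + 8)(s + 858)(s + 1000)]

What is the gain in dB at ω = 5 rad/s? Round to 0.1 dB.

At s = jω = j5:
zero (s+5): 5 + j5 → |·| = √(5²+5²) = √50 ≈ 7.0711, ∠ = arctan(5/5) ≈ 45.00°
pole (s+8): 8 + j5 → |·| = √(8²+5²) = √89 ≈ 9.434, ∠ = arctan(5/8) ≈ 32.01°
pole (s+858): 858 + j5 → |·| = √(858²+5²) = √736189 ≈ 858.01, ∠ = arctan(5/858) ≈ 0.33°
pole (s+1000): 1000 + j5 → |·| = √(1000²+5²) = √1000025 ≈ 1000, ∠ = arctan(5/1000) ≈ 0.29°
|G| = 5 · 7.0711 / 8.0945e+06 ≈ 4.3678e-06
Gain = 20 log₁₀(4.3678e-06) ≈ -107.19 dB

-107.2 dB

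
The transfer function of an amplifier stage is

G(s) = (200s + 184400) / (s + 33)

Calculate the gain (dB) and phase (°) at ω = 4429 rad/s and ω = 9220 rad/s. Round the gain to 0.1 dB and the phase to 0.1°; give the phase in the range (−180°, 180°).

Substitute s = j4429:
Numerator: 200(j4429) + 184400 = 184400 + j885800
Denominator: (j4429) + 33 = 33 + j4429
|N| = √(184400² + 885800²) ≈ 9.0479e+05, ∠N ≈ 78.24°
|D| = √(33² + 4429²) ≈ 4429.1, ∠D ≈ 89.57°
|G| = 9.0479e+05 / 4429.1 ≈ 204.28
Gain = 20 log₁₀(204.28) ≈ 46.20 dB
∠G = 78.24° − 89.57° = -11.33°

Substitute s = j9220:
Numerator: 200(j9220) + 184400 = 184400 + j1844000
Denominator: (j9220) + 33 = 33 + j9220
|N| = √(184400² + 1844000²) ≈ 1.8532e+06, ∠N ≈ 84.29°
|D| = √(33² + 9220²) ≈ 9220.1, ∠D ≈ 89.79°
|G| = 1.8532e+06 / 9220.1 ≈ 201
Gain = 20 log₁₀(201) ≈ 46.06 dB
∠G = 84.29° − 89.79° = -5.50°

ω = 4429: 46.2 dB, -11.3°; ω = 9220: 46.1 dB, -5.5°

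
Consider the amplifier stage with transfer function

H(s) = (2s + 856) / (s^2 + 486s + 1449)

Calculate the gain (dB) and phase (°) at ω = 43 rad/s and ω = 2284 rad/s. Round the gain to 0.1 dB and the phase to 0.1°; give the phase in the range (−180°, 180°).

ω = 43: -27.7 dB, -85.4°; ω = 2284: -61.2 dB, -88.6°

Substitute s = j43:
Numerator: 2(j43) + 856 = 856 + j86
Denominator: (j43)^2 + 486(j43) + 1449 = -400 + j20898
|N| = √(856² + 86²) ≈ 860.31, ∠N ≈ 5.74°
|D| = √(400² + 20898²) ≈ 20902, ∠D ≈ 91.10°
|H| = 860.31 / 20902 ≈ 0.041159
Gain = 20 log₁₀(0.041159) ≈ -27.71 dB
∠H = 5.74° − 91.10° = -85.36°

Substitute s = j2284:
Numerator: 2(j2284) + 856 = 856 + j4568
Denominator: (j2284)^2 + 486(j2284) + 1449 = -5215207 + j1110024
|N| = √(856² + 4568²) ≈ 4647.5, ∠N ≈ 79.39°
|D| = √(5215207² + 1110024²) ≈ 5.332e+06, ∠D ≈ 167.98°
|H| = 4647.5 / 5.332e+06 ≈ 0.00087162
Gain = 20 log₁₀(0.00087162) ≈ -61.19 dB
∠H = 79.39° − 167.98° = -88.59°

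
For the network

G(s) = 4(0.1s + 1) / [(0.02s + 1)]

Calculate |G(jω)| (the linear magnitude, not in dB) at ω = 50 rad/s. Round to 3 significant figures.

At ω = 50 rad/s:
zero (1 + j50·0.1) = 1 + j5 → |·| ≈ 5.099, ∠ ≈ 78.69°
pole (1 + j50·0.02) = 1 + j1 → |·| ≈ 1.4142, ∠ ≈ 45.00°
|G| = 4 · 5.099 / (1.4142) ≈ 14.422

14.4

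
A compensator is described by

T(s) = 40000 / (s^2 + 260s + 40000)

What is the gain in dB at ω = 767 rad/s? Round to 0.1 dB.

At s = jω = j767:
quadratic: (j767)² + 260·j767 + 40000 = -548289 + j199420 → |·| ≈ 5.8343e+05, ∠ ≈ 160.01°
|T| = 40000 / 5.8343e+05 ≈ 0.06856
Gain = 20 log₁₀(0.06856) ≈ -23.28 dB

-23.3 dB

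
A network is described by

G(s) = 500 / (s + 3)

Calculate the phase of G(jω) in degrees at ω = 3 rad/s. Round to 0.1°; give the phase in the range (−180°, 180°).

-45.0°

Substitute s = j3:
Numerator: 500 = 500 + j0
Denominator: (j3) + 3 = 3 + j3
|N| = √(500² + 0²) ≈ 500, ∠N ≈ 0.00°
|D| = √(3² + 3²) ≈ 4.2426, ∠D ≈ 45.00°
∠G = 0.00° − 45.00° = -45.00°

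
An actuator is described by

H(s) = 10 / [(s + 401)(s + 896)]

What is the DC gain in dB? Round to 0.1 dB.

-91.1 dB

H(0) = 10 / (401·896) ≈ 2.7832e-05
20 log₁₀(2.7832e-05) ≈ -91.11 dB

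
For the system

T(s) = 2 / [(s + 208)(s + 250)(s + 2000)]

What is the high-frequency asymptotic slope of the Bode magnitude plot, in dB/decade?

Each pole contributes −20 dB/decade at high frequency; each zero contributes +20 dB/decade.
Net: 0 zero(s) − 3 pole(s) → -60 dB/decade.

-60 dB/decade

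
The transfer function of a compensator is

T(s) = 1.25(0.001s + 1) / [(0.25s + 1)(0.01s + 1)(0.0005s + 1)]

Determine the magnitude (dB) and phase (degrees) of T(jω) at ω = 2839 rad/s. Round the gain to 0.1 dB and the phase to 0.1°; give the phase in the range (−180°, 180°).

-79.4 dB, -162.1°

At ω = 2839 rad/s:
zero (1 + j2839·0.001) = 1 + j2.839 → |·| ≈ 3.01, ∠ ≈ 70.60°
pole (1 + j2839·0.25) = 1 + j709.75 → |·| ≈ 709.75, ∠ ≈ 89.92°
pole (1 + j2839·0.01) = 1 + j28.39 → |·| ≈ 28.408, ∠ ≈ 87.98°
pole (1 + j2839·0.0005) = 1 + j1.4195 → |·| ≈ 1.7364, ∠ ≈ 54.84°
|T| = 1.25 · 3.01 / (709.75 · 28.408 · 1.7364) ≈ 0.00010747
Gain = 20 log₁₀(0.00010747) ≈ -79.37 dB
∠T = (70.60°) − (89.92° + 87.98° + 54.84°) = -162.14°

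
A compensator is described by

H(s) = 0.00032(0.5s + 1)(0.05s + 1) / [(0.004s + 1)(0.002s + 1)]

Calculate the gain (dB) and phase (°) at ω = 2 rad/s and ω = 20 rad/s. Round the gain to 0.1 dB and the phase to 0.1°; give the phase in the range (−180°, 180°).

ω = 2: -66.8 dB, 50.0°; ω = 20: -46.9 dB, 122.4°

At ω = 2 rad/s:
zero (1 + j2·0.5) = 1 + j1 → |·| ≈ 1.4142, ∠ ≈ 45.00°
zero (1 + j2·0.05) = 1 + j0.1 → |·| ≈ 1.005, ∠ ≈ 5.71°
pole (1 + j2·0.004) = 1 + j0.008 → |·| ≈ 1, ∠ ≈ 0.46°
pole (1 + j2·0.002) = 1 + j0.004 → |·| ≈ 1, ∠ ≈ 0.23°
|H| = 0.00032 · 1.4142 · 1.005 / (1 · 1) ≈ 0.00045481
Gain = 20 log₁₀(0.00045481) ≈ -66.84 dB
∠H = (45.00° + 5.71°) − (0.46° + 0.23°) = 50.02°

At ω = 20 rad/s:
zero (1 + j20·0.5) = 1 + j10 → |·| ≈ 10.05, ∠ ≈ 84.29°
zero (1 + j20·0.05) = 1 + j1 → |·| ≈ 1.4142, ∠ ≈ 45.00°
pole (1 + j20·0.004) = 1 + j0.08 → |·| ≈ 1.0032, ∠ ≈ 4.57°
pole (1 + j20·0.002) = 1 + j0.04 → |·| ≈ 1.0008, ∠ ≈ 2.29°
|H| = 0.00032 · 10.05 · 1.4142 / (1.0032 · 1.0008) ≈ 0.0045299
Gain = 20 log₁₀(0.0045299) ≈ -46.88 dB
∠H = (84.29° + 45.00°) − (4.57° + 2.29°) = 122.43°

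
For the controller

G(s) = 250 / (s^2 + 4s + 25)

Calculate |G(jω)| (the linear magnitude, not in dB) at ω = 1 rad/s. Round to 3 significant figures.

10.3

At s = jω = j1:
quadratic: (j1)² + 4·j1 + 25 = 24 + j4 → |·| ≈ 24.331, ∠ ≈ 9.46°
|G| = 250 / 24.331 ≈ 10.275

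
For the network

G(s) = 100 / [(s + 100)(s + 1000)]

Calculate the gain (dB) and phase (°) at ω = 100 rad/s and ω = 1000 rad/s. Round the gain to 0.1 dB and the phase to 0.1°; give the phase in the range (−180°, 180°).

At s = jω = j100:
pole (s+100): 100 + j100 → |·| = √(100²+100²) = √20000 ≈ 141.42, ∠ = arctan(100/100) ≈ 45.00°
pole (s+1000): 1000 + j100 → |·| = √(1000²+100²) = √1010000 ≈ 1005, ∠ = arctan(100/1000) ≈ 5.71°
|G| = 100 / 1.4213e+05 ≈ 0.00070358
Gain = 20 log₁₀(0.00070358) ≈ -63.05 dB
∠G = 0.00° − 50.71° = -50.71°

At s = jω = j1000:
pole (s+100): 100 + j1000 → |·| = √(100²+1000²) = √1010000 ≈ 1005, ∠ = arctan(1000/100) ≈ 84.29°
pole (s+1000): 1000 + j1000 → |·| = √(1000²+1000²) = √2000000 ≈ 1414.2, ∠ = arctan(1000/1000) ≈ 45.00°
|G| = 100 / 1.4213e+06 ≈ 7.0358e-05
Gain = 20 log₁₀(7.0358e-05) ≈ -83.05 dB
∠G = 0.00° − 129.29° = -129.29°

ω = 100: -63.1 dB, -50.7°; ω = 1000: -83.1 dB, -129.3°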